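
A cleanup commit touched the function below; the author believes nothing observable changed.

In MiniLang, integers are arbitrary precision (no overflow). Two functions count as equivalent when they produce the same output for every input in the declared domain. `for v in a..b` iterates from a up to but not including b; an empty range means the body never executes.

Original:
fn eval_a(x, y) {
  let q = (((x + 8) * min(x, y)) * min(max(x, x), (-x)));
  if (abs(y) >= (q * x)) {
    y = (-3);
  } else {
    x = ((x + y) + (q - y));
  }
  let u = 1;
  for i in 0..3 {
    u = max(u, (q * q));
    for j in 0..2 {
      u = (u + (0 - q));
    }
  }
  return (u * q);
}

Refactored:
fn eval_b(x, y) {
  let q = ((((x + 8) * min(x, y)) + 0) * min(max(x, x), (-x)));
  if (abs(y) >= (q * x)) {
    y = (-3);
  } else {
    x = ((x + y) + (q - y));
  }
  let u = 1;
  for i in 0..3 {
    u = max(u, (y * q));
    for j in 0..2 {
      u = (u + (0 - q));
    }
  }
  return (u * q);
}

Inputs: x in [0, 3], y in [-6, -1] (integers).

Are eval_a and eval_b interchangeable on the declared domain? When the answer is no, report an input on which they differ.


Run the pair on x=1, y=-6.
eval_a: q becomes 54; next (abs(y) >= (q * x)) evaluates to false; next x becomes 55; next u becomes 1; next at i=0:; next u becomes 2916; next at j=0:; next u becomes 2862; next at j=1:; next u becomes 2808; next at i=1:; next u becomes 2916; next at j=0:; next u becomes 2862; next at j=1:; next u becomes 2808; next at i=2:; next u becomes 2916; next at j=0:; next u becomes 2862; next at j=1:; next u becomes 2808; next final value 151632
eval_b: q becomes 54; next (abs(y) >= (q * x)) evaluates to false; next x becomes 55; next u becomes 1; next at i=0:; next u becomes 1; next at j=0:; next u becomes -53; next at j=1:; next u becomes -107; next at i=1:; next u becomes -107; next at j=0:; next u becomes -161; next at j=1:; next u becomes -215; next at i=2:; next u becomes -215; next at j=0:; next u becomes -269; next at j=1:; next u becomes -323; next final value -17442
151632 and -17442 differ, so these are not the same function on this domain.
verdict: not equivalent; witness: x=1, y=-6


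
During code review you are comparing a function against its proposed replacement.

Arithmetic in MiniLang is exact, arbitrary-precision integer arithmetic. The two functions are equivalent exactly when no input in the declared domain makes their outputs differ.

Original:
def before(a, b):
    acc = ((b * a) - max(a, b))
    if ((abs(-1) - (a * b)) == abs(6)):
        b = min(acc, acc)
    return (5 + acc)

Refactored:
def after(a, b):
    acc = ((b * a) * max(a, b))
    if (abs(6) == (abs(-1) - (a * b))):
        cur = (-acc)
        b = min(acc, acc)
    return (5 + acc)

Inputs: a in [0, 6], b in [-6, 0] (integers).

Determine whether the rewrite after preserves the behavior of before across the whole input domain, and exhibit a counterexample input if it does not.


Evaluate both at a=1, b=-6.
before: acc = -7; ((abs(-1) - (a * b)) == abs(6)) -> false; return -2
after: acc = -6; (abs(6) == (abs(-1) - (a * b))) -> false; return -1
-2 and -1 differ, so these are not the same function on this domain.
verdict: not equivalent; witness: a=1, b=-6


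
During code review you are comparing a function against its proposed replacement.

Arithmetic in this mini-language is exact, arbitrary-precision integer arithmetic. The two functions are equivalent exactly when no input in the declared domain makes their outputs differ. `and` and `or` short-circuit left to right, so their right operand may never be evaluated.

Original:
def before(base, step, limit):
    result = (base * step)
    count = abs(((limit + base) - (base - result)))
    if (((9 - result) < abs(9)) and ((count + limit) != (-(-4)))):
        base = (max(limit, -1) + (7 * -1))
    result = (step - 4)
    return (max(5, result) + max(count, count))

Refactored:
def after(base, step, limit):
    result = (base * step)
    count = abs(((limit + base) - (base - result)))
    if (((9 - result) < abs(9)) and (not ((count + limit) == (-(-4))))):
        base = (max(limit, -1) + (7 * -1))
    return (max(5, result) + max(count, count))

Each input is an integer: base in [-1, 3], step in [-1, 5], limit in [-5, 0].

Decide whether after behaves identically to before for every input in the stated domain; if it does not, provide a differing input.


The rewrite breaks on base=2, step=3, limit=-5, where the results are 6 and 7.
before: result becomes 6; next count becomes 1; next (((9 - result) < abs(9)) and ((count + limit) != (-(-4)))) evaluates to true; next base becomes -8; next result becomes -1; next final value 6
after: result becomes 6; next count becomes 1; next (((9 - result) < abs(9)) and (not ((count + limit) == (-(-4))))) evaluates to true; next base becomes -8; next final value 7
verdict: not equivalent; witness: base=2, step=3, limit=-5


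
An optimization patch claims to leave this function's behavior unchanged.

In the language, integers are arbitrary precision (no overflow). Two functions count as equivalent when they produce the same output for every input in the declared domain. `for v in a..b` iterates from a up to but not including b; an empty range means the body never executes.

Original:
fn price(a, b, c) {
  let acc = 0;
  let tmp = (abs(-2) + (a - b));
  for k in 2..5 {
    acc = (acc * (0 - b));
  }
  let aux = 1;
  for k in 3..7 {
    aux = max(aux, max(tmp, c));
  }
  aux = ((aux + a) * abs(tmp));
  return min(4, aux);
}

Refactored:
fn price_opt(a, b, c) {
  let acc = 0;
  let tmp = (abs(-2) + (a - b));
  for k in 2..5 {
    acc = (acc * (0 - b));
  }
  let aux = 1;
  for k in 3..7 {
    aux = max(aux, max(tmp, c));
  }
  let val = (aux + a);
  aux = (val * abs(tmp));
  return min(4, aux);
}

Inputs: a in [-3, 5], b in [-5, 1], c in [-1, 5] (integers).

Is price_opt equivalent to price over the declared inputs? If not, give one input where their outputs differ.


This is a faithful refactor — local variable names differ; statement counts differ, but the computed results match everywhere.
Spot check at a=5, b=-4, c=3 — price: acc becomes 0; next tmp becomes 11; next at k=2:; next acc becomes 0; next at k=3:; next acc becomes 0; next at k=4:; next acc becomes 0; next aux becomes 1; next at k=3:; next aux becomes 11; next at k=4:; next aux becomes 11; next at k=5:; next aux becomes 11; next at k=6:; next aux becomes 11; next aux becomes 176; next final value 4. price_opt: acc becomes 0; next tmp becomes 11; next at k=2:; next acc becomes 0; next at k=3:; next acc becomes 0; next at k=4:; next acc becomes 0; next aux becomes 1; next at k=3:; next aux becomes 11; next at k=4:; next aux becomes 11; next at k=5:; next aux becomes 11; next at k=6:; next aux becomes 11; next val becomes 16; next aux becomes 176; next final value 4. Both give 4.
Every one of the 441 inputs gives matching results.
verdict: equivalent


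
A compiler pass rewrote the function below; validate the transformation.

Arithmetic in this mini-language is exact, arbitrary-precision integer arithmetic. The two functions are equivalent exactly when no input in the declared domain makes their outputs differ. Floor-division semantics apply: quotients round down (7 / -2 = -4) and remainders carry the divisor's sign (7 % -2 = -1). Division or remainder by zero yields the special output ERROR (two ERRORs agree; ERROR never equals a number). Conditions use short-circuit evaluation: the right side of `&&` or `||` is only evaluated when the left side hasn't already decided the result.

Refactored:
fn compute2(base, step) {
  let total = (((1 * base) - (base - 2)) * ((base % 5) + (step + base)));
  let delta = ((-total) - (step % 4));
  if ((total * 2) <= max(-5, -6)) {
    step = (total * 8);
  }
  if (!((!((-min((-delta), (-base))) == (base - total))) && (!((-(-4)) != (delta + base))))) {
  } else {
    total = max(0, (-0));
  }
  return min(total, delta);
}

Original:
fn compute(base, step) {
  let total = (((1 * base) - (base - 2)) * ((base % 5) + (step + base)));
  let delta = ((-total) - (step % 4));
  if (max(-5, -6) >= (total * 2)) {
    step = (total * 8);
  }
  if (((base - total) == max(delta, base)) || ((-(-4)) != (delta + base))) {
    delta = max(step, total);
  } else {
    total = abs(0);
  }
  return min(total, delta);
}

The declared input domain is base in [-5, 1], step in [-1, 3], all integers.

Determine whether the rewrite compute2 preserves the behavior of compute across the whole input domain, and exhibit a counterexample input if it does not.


The rewrite breaks on base=-4, step=3, where the results are 0 and -3.
compute: total := 0 | delta := -3 | (max(-5, -6) >= (total * 2)): false | (((base - total) == max(delta, base)) || ((-(-4)) != (delta + base))): true | delta := 3 | result 0
compute2: total := 0 | delta := -3 | ((total * 2) <= max(-5, -6)): false | (!((!((-min((-delta), (-base))) == (base - total))) && (!((-(-4)) != (delta + base))))): true | result -3
verdict: not equivalent; witness: base=-4, step=3


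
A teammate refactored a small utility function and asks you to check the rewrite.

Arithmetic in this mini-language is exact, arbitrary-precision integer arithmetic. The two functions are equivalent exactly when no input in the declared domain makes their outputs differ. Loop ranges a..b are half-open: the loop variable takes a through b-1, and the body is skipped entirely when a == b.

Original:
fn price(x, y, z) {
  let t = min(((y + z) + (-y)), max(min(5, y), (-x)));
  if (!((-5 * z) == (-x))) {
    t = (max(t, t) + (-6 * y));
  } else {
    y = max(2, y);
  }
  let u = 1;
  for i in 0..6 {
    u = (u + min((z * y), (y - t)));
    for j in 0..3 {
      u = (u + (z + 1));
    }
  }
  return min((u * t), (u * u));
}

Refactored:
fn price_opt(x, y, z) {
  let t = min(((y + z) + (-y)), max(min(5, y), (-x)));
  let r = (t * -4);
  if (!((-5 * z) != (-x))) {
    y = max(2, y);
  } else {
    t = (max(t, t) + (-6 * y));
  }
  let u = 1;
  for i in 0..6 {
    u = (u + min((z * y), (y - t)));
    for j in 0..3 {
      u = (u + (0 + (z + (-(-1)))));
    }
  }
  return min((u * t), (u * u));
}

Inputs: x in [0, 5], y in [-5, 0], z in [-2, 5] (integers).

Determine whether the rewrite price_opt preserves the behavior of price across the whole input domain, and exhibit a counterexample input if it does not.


Equivalent — the differences include comparison usage differs, plus constant usage differs, plus statement counts differ, plus arithmetic usage differs, plus local variable names differ, yet no declared input distinguishes the two.
One worked example (x=0, y=-5, z=4) — price: t becomes 0; next (!((-5 * z) == (-x))) evaluates to true; next t becomes 30; next u becomes 1; next at i=0:; next u becomes -34; next at j=0:; next u becomes -29; next at j=1:; next u becomes -24; next at j=2:; next u becomes -19; next at i=1:; next u becomes -54; next at j=0:; next u becomes -49; next at j=1:; next u becomes -44; next at j=2:; next u becomes -39; next at i=2:; next u becomes -74; next at j=0:; next u becomes -69; next at j=1:; next u becomes -64; next at j=2:; next u becomes -59; next at i=3:; next u becomes -94; next at j=0:; next u becomes -89; next at j=1:; next u becomes -84; next at j=2:; next u becomes -79; next at i=4:; next u becomes -114; next at j=0:; next u becomes -109; next at j=1:; next u becomes -104; next at j=2:; next u becomes -99; next at i=5:; next u becomes -134; next at j=0:; next u becomes -129; next at j=1:; next u becomes -124; next at j=2:; next u becomes -119; next final value -3570; price_opt: t becomes 0; next r becomes 0; next (!((-5 * z) != (-x))) evaluates to false; next t becomes 30; next u becomes 1; next at i=0:; next u becomes -34; next at j=0:; next u becomes -29; next at j=1:; next u becomes -24; next at j=2:; next u becomes -19; next at i=1:; next u becomes -54; next at j=0:; next u becomes -49; next at j=1:; next u becomes -44; next at j=2:; next u becomes -39; next at i=2:; next u becomes -74; next at j=0:; next u becomes -69; next at j=1:; next u becomes -64; next at j=2:; next u becomes -59; next at i=3:; next u becomes -94; next at j=0:; next u becomes -89; next at j=1:; next u becomes -84; next at j=2:; next u becomes -79; next at i=4:; next u becomes -114; next at j=0:; next u becomes -109; next at j=1:; next u becomes -104; next at j=2:; next u becomes -99; next at i=5:; next u becomes -134; next at j=0:; next u becomes -129; next at j=1:; next u becomes -124; next at j=2:; next u becomes -119; next final value -3570; agreement on -3570.
Across all 288 domain points the two functions coincide.
verdict: equivalent


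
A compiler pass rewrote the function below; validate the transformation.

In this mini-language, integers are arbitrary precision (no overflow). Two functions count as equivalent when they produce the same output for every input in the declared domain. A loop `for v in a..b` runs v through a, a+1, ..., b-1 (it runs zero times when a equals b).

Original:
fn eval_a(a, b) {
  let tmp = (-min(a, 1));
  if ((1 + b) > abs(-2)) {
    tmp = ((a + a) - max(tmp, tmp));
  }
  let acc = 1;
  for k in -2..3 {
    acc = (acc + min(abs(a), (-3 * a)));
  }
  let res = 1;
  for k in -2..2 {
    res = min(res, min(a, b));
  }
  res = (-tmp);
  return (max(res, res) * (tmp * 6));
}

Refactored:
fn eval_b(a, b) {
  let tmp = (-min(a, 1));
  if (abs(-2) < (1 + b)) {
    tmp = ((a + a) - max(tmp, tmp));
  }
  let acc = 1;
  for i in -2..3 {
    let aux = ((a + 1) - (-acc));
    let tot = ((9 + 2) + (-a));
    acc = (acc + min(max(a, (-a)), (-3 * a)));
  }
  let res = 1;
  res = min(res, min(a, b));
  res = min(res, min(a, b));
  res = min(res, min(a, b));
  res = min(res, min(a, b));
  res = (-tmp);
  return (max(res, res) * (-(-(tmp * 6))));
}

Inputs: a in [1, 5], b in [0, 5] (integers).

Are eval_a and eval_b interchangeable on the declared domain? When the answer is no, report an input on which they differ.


Side by side, the visible changes include: constant usage differs; comparison usage differs; min/max/abs usage differs; arithmetic usage differs; local variable names differ; loop structure differs; statement counts differ.
Tracing a=3, b=0: eval_a: tmp := -1 | ((1 + b) > abs(-2)): false | acc := 1 | iter k=-2: | acc := -8 | iter k=-1: | acc := -17 | iter k=0: | acc := -26 | iter k=1: | acc := -35 | iter k=2: | acc := -44 | res := 1 | iter k=-2: | res := 0 | iter k=-1: | res := 0 | iter k=0: | res := 0 | iter k=1: | res := 0 | res := 1 | result -6 | eval_b: tmp := -1 | (abs(-2) < (1 + b)): false | acc := 1 | iter i=-2: | aux := 5 | tot := 8 | acc := -8 | iter i=-1: | aux := -4 | tot := 8 | acc := -17 | iter i=0: | aux := -13 | tot := 8 | acc := -26 | iter i=1: | aux := -22 | tot := 8 | acc := -35 | iter i=2: | aux := -31 | tot := 8 | acc := -44 | res := 1 | res := 0 | res := 0 | res := 0 | res := 0 | res := 1 | result -6 — matching result -6.
Sweeping the whole domain (30 inputs) finds no disagreement.
verdict: equivalent


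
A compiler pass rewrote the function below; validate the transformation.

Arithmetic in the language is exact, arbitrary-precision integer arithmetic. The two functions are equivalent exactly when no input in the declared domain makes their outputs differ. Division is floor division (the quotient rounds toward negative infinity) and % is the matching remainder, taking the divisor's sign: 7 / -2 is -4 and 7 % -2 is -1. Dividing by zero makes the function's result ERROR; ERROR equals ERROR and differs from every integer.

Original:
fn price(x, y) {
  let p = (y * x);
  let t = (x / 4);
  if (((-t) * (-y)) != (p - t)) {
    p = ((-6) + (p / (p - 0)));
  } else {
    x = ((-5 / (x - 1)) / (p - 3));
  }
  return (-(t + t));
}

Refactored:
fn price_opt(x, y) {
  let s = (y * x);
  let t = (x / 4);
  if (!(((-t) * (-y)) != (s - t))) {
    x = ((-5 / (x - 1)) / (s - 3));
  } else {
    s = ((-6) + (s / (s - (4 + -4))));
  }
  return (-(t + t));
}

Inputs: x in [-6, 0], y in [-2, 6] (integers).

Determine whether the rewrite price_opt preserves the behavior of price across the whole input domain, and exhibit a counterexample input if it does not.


The two are interchangeable: boolean connective usage differs, and constant usage differs, and arithmetic usage differs, and local variable names differ, and every declared input agrees.
Tracing x=-1, y=-1: price: p becomes 1; next t becomes -1; next (((-t) * (-y)) != (p - t)) evaluates to true; next p becomes -5; next final value 2 | price_opt: s becomes 1; next t becomes -1; next (!(((-t) * (-y)) != (s - t))) evaluates to false; next s becomes -5; next final value 2 — matching result 2.
Checked all 63 inputs in the declared domain: the outputs agree on every one.
verdict: equivalent


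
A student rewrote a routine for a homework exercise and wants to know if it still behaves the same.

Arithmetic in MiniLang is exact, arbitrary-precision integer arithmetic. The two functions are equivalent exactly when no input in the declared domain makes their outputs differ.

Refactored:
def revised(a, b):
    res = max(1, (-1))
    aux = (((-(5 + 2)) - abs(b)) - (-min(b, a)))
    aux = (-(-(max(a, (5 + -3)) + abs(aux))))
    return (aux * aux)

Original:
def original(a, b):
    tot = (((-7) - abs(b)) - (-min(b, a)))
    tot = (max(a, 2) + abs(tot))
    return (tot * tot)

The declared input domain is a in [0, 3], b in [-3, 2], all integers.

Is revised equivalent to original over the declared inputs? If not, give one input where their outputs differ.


Equivalent — the differences include arithmetic usage differs; also statement counts differ; also constant usage differs; also min/max/abs usage differs; also local variable names differ, yet no declared input distinguishes the two.
Spot check at a=2, b=-2 — original: tot becomes -11; next tot becomes 13; next final value 169. revised: res becomes 1; next aux becomes -11; next aux becomes 13; next final value 169. Both give 169.
Across all 24 domain points the two functions coincide.
verdict: equivalent


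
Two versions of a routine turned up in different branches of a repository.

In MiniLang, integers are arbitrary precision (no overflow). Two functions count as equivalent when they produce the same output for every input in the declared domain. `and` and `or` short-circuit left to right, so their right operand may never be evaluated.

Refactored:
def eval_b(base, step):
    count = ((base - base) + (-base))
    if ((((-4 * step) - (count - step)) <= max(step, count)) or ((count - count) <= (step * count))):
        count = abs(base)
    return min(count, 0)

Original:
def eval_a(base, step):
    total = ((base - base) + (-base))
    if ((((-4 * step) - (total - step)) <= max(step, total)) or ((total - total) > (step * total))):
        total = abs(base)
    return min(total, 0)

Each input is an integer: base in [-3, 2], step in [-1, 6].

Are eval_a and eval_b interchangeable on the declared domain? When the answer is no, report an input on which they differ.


Run the pair on base=1, step=-1.
eval_a: total = -1; ((((-4 * step) - (total - step)) <= max(step, total)) or ((total - total) > (step * total))) -> false; return -1
eval_b: count = -1; ((((-4 * step) - (count - step)) <= max(step, count)) or ((count - count) <= (step * count))) -> true; count = 1; return 0
-1 vs 0 — the two versions disagree here.
verdict: not equivalent; witness: base=1, step=-1


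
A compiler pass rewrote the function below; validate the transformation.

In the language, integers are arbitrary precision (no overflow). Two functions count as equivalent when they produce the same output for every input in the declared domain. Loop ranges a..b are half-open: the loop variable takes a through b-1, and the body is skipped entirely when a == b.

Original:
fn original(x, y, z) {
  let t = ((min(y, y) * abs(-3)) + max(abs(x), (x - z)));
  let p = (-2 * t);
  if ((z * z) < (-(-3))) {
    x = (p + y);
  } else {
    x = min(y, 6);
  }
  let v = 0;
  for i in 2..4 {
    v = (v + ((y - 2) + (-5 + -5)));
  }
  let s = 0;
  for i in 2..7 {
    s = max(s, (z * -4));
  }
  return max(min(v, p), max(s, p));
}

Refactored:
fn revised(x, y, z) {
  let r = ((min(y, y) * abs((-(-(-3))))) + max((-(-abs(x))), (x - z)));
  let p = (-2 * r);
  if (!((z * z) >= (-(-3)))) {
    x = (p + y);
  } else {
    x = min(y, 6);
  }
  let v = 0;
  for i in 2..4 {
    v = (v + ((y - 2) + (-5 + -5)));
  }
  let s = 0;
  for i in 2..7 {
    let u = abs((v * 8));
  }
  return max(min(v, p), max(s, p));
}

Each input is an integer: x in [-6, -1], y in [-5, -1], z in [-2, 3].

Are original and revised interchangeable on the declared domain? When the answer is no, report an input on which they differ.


x=-6, y=-3, z=-2 yields 8 from original but 6 from revised.
verdict: not equivalent; witness: x=-6, y=-3, z=-2


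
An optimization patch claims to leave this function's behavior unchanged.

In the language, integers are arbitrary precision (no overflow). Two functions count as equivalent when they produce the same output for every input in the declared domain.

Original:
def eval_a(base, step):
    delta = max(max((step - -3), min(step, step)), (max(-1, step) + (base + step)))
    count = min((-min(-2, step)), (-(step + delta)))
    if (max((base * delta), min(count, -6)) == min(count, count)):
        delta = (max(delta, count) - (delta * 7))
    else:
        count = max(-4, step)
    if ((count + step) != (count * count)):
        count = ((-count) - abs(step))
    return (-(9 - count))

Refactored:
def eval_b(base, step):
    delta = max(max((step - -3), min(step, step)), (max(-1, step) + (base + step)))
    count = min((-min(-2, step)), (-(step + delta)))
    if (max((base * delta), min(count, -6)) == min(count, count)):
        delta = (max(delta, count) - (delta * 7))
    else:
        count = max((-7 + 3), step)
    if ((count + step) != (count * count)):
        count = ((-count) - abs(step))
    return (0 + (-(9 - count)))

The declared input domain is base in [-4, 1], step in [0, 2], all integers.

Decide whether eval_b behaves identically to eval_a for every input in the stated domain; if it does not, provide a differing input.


The two versions differ — the changes include constant usage differs; and arithmetic usage differs.
As a probe, take base=-3, step=0: eval_a runs delta := 3 | count := -3 | (max((base * delta), min(count, -6)) == min(count, count)): false | count := 0 | ((count + step) != (count * count)): false | result -9; eval_b runs delta := 3 | count := -3 | (max((base * delta), min(count, -6)) == min(count, count)): false | count := 0 | ((count + step) != (count * count)): false | result -9; both end at -9.
Every one of the 18 inputs gives matching results.
verdict: equivalent


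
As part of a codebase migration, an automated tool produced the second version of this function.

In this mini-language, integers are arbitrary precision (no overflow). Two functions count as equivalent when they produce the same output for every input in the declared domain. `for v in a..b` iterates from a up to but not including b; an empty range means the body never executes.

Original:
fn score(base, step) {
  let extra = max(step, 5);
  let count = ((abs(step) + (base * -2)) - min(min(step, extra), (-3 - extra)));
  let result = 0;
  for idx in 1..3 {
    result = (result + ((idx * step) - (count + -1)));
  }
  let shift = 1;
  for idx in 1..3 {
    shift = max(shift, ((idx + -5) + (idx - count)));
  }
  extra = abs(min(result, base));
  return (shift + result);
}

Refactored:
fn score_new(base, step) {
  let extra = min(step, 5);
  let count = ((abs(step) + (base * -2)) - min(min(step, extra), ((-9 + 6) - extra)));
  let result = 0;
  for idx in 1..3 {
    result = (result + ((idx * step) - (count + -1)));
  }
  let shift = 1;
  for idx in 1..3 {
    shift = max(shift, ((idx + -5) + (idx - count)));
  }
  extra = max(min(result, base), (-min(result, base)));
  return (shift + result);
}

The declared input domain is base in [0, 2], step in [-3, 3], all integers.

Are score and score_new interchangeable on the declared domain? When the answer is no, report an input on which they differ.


There is a counterexample at base=0, step=-3: -28 on one side, -18 on the other.
score: extra=5, then count=11, then result=0, then (idx=1), then result=-13, then (idx=2), then result=-29, then shift=1, then (idx=1), then shift=1, then (idx=2), then shift=1, then extra=29, then returns -28
score_new: extra=-3, then count=6, then result=0, then (idx=1), then result=-8, then (idx=2), then result=-19, then shift=1, then (idx=1), then shift=1, then (idx=2), then shift=1, then extra=19, then returns -18
verdict: not equivalent; witness: base=0, step=-3


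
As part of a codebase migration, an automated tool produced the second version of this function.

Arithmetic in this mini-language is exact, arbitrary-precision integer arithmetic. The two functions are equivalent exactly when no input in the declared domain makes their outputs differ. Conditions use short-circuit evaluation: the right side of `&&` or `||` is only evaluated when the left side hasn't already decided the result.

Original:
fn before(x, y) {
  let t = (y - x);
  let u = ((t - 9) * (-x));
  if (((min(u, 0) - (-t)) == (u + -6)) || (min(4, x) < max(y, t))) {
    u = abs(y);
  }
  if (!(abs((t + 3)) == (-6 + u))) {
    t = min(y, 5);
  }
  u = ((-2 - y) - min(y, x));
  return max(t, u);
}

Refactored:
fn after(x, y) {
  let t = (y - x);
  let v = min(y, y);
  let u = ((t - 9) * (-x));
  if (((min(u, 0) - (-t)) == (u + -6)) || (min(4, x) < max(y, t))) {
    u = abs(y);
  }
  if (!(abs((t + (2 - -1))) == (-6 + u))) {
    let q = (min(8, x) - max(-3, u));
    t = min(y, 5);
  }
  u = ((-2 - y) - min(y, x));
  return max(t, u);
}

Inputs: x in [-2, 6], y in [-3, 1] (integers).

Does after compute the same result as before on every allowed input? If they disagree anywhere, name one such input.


Reading the diff, among the changes: constant usage differs; and statement counts differ; and min/max/abs usage differs; and local variable names differ; and arithmetic usage differs.
As a probe, take x=-1, y=0: before runs t becomes 1; next u becomes -8; next (((min(u, 0) - (-t)) == (u + -6)) || (min(4, x) < max(y, t))) evaluates to true; next u becomes 0; next (!(abs((t + 3)) == (-6 + u))) evaluates to true; next t becomes 0; next u becomes -1; next final value 0; after runs t becomes 1; next v becomes 0; next u becomes -8; next (((min(u, 0) - (-t)) == (u + -6)) || (min(4, x) < max(y, t))) evaluates to true; next u becomes 0; next (!(abs((t + (2 - -1))) == (-6 + u))) evaluates to true; next q becomes -1; next t becomes 0; next u becomes -1; next final value 0; both end at 0.
Across all 45 domain points the two functions coincide.
verdict: equivalent


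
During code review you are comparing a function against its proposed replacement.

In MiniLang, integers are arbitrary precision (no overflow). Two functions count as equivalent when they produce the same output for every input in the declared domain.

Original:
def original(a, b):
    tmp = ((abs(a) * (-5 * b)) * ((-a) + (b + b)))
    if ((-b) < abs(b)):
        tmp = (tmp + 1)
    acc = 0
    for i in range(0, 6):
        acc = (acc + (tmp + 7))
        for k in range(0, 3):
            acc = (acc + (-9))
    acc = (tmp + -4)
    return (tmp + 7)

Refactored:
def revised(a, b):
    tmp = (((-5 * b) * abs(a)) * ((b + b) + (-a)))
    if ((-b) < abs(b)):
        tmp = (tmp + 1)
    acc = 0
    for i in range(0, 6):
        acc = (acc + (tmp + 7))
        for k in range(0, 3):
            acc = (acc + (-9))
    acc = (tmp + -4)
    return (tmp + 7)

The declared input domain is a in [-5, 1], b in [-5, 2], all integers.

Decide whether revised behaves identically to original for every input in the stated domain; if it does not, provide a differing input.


Differences: same computation, different form — yet all 56 inputs agree.
verdict: equivalent


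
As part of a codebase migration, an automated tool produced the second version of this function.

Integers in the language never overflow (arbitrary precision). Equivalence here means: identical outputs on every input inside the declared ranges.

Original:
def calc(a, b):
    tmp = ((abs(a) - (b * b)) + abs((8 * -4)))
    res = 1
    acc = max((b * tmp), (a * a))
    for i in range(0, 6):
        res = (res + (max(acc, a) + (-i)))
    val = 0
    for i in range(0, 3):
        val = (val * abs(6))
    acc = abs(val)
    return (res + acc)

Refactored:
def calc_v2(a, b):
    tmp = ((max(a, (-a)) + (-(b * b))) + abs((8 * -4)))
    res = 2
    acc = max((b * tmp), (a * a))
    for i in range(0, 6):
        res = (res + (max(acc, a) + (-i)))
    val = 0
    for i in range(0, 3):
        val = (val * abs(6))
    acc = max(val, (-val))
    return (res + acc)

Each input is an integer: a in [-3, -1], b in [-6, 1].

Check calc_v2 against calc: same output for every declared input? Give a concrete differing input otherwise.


Take a=-3, b=-6.
calc: tmp=-1, then res=1, then acc=9, then (i=0), then res=10, then (i=1), then res=18, then (i=2), then res=25, then (i=3), then res=31, then (i=4), then res=36, then (i=5), then res=40, then val=0, then (i=0), then val=0, then (i=1), then val=0, then (i=2), then val=0, then acc=0, then returns 40
calc_v2: tmp=-1, then res=2, then acc=9, then (i=0), then res=11, then (i=1), then res=19, then (i=2), then res=26, then (i=3), then res=32, then (i=4), then res=37, then (i=5), then res=41, then val=0, then (i=0), then val=0, then (i=1), then val=0, then (i=2), then val=0, then acc=0, then returns 41
40 vs 41 — the two versions disagree here.
verdict: not equivalent; witness: a=-3, b=-6


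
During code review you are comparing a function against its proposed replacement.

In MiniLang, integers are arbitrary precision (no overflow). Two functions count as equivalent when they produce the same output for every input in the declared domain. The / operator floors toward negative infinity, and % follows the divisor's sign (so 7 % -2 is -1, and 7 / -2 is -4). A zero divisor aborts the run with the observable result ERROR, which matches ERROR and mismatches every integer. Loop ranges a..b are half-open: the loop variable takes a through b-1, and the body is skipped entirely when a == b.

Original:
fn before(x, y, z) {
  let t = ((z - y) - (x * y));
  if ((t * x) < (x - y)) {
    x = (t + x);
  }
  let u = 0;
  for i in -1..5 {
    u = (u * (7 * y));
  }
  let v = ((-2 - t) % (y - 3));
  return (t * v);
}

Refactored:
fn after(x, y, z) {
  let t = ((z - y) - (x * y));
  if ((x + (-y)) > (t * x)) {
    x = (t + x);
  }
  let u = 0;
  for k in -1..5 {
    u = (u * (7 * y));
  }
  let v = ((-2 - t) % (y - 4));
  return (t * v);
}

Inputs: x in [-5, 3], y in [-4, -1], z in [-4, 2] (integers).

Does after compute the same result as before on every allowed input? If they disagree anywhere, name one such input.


The rewrite breaks on x=-5, y=-4, z=-4, where the results are 60 and 120.
before: t := -20 | ((t * x) < (x - y)): false | u := 0 | iter i=-1: | u := 0 | iter i=0: | u := 0 | iter i=1: | u := 0 | iter i=2: | u := 0 | iter i=3: | u := 0 | iter i=4: | u := 0 | v := -3 | result 60
after: t := -20 | ((x + (-y)) > (t * x)): false | u := 0 | iter k=-1: | u := 0 | iter k=0: | u := 0 | iter k=1: | u := 0 | iter k=2: | u := 0 | iter k=3: | u := 0 | iter k=4: | u := 0 | v := -6 | result 120
verdict: not equivalent; witness: x=-5, y=-4, z=-4


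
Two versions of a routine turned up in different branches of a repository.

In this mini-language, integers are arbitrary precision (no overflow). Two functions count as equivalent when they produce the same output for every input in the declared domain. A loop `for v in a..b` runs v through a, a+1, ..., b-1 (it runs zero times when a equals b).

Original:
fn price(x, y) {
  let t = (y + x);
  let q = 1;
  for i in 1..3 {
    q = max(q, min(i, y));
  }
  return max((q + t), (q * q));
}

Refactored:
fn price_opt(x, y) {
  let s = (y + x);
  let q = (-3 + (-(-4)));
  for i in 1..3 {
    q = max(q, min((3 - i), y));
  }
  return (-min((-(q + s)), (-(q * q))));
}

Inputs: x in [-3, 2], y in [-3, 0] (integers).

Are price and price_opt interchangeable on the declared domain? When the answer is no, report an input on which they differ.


Side by side, the visible changes include: min/max/abs usage differs, local variable names differ, arithmetic usage differs, constant usage differs.
One worked example (x=1, y=-1) — price: t becomes 0; next q becomes 1; next at i=1:; next q becomes 1; next at i=2:; next q becomes 1; next final value 1; price_opt: s becomes 0; next q becomes 1; next at i=1:; next q becomes 1; next at i=2:; next q becomes 1; next final value 1; agreement on 1.
Checked all 24 inputs in the declared domain: the outputs agree on every one.
verdict: equivalent


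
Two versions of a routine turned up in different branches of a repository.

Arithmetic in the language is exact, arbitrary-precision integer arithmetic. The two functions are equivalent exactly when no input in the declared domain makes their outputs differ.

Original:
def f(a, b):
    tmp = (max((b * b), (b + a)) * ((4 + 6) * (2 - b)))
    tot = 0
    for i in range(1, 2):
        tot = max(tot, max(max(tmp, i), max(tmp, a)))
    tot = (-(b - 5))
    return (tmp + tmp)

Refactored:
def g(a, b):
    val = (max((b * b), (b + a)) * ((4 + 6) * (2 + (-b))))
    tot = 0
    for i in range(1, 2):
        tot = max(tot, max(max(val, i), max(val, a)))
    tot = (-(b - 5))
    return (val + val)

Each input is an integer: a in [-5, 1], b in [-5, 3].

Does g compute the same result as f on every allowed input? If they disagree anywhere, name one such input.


Reading the diff, among the changes: local variable names differ; arithmetic usage differs.
One worked example (a=1, b=2) — f: tmp=0, then tot=0, then (i=1), then tot=1, then tot=3, then returns 0; g: val=0, then tot=0, then (i=1), then tot=1, then tot=3, then returns 0; agreement on 0.
Across all 63 domain points the two functions coincide.
verdict: equivalent


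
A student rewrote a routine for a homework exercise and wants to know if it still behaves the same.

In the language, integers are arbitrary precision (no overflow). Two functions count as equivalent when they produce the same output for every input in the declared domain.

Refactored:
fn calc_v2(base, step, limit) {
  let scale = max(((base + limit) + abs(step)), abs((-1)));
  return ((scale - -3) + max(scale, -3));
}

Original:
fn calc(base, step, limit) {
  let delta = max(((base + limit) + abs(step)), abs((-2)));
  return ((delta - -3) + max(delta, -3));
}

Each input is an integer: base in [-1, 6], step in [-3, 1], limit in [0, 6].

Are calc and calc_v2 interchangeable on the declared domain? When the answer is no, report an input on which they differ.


Try base=-1, step=-2, limit=0.
calc: delta = 2; return 7
calc_v2: scale = 1; return 5
7 and 5 differ, so these are not the same function on this domain.
verdict: not equivalent; witness: base=-1, step=-2, limit=0


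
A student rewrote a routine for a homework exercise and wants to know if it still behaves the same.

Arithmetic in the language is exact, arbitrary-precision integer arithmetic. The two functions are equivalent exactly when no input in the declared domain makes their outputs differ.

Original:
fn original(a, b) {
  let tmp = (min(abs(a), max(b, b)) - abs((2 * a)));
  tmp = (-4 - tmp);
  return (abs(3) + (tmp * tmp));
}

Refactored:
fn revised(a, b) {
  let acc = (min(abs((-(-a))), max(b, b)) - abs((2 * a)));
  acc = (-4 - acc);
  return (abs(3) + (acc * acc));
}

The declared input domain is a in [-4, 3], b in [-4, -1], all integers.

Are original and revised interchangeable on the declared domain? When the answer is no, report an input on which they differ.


The two are interchangeable: local variable names differ, and every declared input agrees.
As a probe, take a=2, b=-3: original runs tmp = -7; tmp = 3; return 12; revised runs acc = -7; acc = 3; return 12; both end at 12.
An exhaustive pass over the 32 declared inputs shows identical outputs.
verdict: equivalent


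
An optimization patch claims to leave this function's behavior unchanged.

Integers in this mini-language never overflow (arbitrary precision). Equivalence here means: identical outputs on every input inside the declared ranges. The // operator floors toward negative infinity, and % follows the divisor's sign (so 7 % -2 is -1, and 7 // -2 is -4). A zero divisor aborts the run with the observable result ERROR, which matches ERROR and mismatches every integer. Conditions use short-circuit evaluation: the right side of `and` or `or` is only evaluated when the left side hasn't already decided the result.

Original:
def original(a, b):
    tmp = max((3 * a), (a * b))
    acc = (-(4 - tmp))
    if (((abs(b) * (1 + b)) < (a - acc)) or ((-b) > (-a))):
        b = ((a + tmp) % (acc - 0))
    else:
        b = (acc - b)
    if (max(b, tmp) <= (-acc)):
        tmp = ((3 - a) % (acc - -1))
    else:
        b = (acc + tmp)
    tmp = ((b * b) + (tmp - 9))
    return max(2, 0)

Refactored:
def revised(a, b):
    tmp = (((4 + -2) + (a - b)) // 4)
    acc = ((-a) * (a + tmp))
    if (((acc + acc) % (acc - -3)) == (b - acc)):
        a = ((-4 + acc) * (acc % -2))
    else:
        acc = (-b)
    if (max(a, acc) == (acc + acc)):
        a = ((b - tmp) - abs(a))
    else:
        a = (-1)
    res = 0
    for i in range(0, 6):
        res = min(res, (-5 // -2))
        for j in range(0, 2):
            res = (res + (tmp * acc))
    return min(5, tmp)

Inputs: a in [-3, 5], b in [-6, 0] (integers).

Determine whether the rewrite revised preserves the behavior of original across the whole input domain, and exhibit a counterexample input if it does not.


On input a=-3, b=-6, original returns 2 while revised returns 1.
verdict: not equivalent; witness: a=-3, b=-6


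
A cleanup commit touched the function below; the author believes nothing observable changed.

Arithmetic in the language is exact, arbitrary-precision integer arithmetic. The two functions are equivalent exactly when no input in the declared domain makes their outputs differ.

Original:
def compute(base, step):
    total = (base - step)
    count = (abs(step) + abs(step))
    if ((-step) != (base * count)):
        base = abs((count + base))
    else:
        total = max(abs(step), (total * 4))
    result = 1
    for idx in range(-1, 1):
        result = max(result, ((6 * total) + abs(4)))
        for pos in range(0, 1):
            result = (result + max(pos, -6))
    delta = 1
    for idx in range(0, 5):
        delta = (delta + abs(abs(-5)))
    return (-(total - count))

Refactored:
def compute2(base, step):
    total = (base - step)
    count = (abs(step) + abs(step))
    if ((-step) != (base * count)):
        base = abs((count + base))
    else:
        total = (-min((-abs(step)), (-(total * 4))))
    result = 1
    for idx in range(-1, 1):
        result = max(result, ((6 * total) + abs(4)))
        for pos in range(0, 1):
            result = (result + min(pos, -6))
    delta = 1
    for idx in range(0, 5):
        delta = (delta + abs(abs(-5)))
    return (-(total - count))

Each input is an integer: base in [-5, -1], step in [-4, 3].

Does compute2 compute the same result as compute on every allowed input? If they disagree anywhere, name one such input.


The suspicious edit (`max(pos, -6)` became `min(pos, -6)`) never changes the result for any input inside the declared domain.
Tracing base=-2, step=1: compute: total := -3 | count := 2 | ((-step) != (base * count)): true | base := 0 | result := 1 | iter idx=-1: | result := 1 | iter pos=0: | result := 1 | iter idx=0: | result := 1 | iter pos=0: | result := 1 | delta := 1 | iter idx=0: | delta := 6 | iter idx=1: | delta := 11 | iter idx=2: | delta := 16 | iter idx=3: | delta := 21 | iter idx=4: | delta := 26 | result 5 | compute2: total := -3 | count := 2 | ((-step) != (base * count)): true | base := 0 | result := 1 | iter idx=-1: | result := 1 | iter pos=0: | result := -5 | iter idx=0: | result := -5 | iter pos=0: | result := -11 | delta := 1 | iter idx=0: | delta := 6 | iter idx=1: | delta := 11 | iter idx=2: | delta := 16 | iter idx=3: | delta := 21 | iter idx=4: | delta := 26 | result 5 — matching result 5.
Across all 40 domain points the two functions coincide.
verdict: equivalent


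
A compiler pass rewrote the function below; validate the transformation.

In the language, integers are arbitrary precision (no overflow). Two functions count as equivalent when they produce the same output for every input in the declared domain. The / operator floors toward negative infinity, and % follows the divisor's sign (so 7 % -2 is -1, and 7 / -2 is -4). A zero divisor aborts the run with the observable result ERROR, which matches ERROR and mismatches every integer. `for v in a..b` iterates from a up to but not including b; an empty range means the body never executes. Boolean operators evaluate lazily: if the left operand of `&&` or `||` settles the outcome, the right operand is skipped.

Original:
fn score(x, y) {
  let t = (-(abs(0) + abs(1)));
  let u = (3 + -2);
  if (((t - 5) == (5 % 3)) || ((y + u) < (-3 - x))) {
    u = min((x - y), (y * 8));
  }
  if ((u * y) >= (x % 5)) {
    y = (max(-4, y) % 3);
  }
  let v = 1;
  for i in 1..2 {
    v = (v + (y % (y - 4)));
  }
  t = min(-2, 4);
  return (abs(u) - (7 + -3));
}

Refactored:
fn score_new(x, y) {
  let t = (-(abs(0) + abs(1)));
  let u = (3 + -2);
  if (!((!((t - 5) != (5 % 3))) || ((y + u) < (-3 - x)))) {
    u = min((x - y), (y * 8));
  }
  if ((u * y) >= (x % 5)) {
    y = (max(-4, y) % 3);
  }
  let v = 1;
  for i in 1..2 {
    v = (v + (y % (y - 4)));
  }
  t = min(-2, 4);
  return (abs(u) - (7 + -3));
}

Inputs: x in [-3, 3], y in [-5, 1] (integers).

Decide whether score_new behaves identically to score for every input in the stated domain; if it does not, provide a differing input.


Consider the input x=-3, y=-5.
score: t becomes -1; next u becomes 1; next (((t - 5) == (5 % 3)) || ((y + u) < (-3 - x))) evaluates to true; next u becomes -40; next ((u * y) >= (x % 5)) evaluates to true; next y becomes 2; next v becomes 1; next at i=1:; next v becomes 1; next t becomes -2; next final value 36
score_new: t becomes -1; next u becomes 1; next (!((!((t - 5) != (5 % 3))) || ((y + u) < (-3 - x)))) evaluates to false; next ((u * y) >= (x % 5)) evaluates to false; next v becomes 1; next at i=1:; next v becomes -4; next t becomes -2; next final value -3
36 != -3, so the rewrite changes behavior.
verdict: not equivalent; witness: x=-3, y=-5
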